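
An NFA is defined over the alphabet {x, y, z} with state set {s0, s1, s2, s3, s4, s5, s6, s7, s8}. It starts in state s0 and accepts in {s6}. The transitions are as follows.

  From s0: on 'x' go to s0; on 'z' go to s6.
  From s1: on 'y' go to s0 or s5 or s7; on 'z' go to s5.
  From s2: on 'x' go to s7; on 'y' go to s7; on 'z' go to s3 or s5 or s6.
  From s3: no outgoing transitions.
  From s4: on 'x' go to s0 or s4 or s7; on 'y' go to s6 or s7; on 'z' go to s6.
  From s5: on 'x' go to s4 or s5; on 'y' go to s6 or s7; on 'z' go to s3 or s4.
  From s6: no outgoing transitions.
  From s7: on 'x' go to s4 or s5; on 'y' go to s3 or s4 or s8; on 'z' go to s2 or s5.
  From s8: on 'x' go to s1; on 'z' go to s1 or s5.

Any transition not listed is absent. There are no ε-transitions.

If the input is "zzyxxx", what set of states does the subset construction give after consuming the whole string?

∅

Start in {s0}.
Read 'z': {s0} → {s6}.
Read 'z': {s6} → ∅.
The set is empty and remains empty for the remaining 4 symbols.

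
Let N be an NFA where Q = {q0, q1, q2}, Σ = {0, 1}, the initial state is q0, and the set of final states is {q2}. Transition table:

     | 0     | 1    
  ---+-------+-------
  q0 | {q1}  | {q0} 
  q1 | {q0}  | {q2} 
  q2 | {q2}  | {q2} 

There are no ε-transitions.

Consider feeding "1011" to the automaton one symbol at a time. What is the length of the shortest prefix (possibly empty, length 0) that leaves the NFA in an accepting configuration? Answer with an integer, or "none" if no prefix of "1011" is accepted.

Start in {q0}.
Read '1': {q0} → {q0}.
Read '0': {q0} → {q1}.
Read '1': {q1} → {q2}.
None of the earlier sets intersect F, but {q2} does.

3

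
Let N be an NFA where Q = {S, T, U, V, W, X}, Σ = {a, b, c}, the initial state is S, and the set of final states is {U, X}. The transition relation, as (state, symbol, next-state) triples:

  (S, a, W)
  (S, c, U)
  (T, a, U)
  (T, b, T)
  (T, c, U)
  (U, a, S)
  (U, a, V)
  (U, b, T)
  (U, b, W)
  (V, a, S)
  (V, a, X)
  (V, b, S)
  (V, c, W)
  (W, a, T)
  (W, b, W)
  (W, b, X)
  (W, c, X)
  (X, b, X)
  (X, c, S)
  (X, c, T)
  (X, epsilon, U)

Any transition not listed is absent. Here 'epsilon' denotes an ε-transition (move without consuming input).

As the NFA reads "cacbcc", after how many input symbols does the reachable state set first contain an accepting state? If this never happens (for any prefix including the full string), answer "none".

1

Start in {S}.
Read 'c': S→{U}; now {U}.
None of the earlier sets intersect F, but {U} does.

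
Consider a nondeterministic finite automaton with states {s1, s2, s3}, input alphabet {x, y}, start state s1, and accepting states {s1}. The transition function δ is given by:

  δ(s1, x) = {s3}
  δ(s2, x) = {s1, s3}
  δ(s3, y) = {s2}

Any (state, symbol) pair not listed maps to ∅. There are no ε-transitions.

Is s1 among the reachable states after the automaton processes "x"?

No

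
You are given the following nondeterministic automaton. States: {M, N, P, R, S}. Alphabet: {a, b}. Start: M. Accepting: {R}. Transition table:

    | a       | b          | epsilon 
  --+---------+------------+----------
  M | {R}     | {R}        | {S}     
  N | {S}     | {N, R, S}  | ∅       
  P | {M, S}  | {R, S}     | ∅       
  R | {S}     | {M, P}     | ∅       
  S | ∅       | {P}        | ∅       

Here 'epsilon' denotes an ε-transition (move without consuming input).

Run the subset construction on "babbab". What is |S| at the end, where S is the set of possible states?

4

Start: ε-closure({M}) = {M, S}.
Read 'b': {M, S} → {P, R}.
Read 'a': {P, R} → {M, S}.
Read 'b': {M, S} → {P, R}.
Read 'b': {P, R} → {M, P, R, S}.
Read 'a': {M, P, R, S} → {M, R, S}.
Read 'b': {M, R, S} → {M, P, R, S}.
That set has 4 states.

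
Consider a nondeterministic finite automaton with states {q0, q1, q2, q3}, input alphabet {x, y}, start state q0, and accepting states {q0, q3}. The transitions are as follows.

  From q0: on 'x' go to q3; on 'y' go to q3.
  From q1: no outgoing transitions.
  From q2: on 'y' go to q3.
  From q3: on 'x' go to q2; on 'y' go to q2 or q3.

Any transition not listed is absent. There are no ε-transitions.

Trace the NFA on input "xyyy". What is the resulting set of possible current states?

{q2, q3}

Start in {q0}.
Read 'x': q0→{q3}; now {q3}.
Read 'y': q3→{q2, q3}; now {q2, q3}.
Read 'y': q2→{q3}, q3→{q2, q3}; now {q2, q3}.
Read 'y': q2→{q3}, q3→{q2, q3}; now {q2, q3}.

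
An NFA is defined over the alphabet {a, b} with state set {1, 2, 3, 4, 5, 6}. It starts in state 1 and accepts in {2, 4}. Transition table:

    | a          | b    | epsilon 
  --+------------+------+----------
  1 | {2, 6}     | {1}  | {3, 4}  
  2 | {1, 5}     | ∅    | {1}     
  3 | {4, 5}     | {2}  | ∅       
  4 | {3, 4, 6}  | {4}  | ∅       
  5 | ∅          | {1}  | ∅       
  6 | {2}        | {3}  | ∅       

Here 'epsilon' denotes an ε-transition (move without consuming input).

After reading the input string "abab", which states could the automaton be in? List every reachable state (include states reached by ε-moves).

Start: ε-closure({1}) = {1, 3, 4}.
Read 'a': {1, 3, 4} → {1, 2, 3, 4, 5, 6}.
Read 'b': {1, 2, 3, 4, 5, 6} → {1, 2, 3, 4}.
Read 'a': {1, 2, 3, 4} → {1, 2, 3, 4, 5, 6}.
Read 'b': {1, 2, 3, 4, 5, 6} → {1, 2, 3, 4}.

{1, 2, 3, 4}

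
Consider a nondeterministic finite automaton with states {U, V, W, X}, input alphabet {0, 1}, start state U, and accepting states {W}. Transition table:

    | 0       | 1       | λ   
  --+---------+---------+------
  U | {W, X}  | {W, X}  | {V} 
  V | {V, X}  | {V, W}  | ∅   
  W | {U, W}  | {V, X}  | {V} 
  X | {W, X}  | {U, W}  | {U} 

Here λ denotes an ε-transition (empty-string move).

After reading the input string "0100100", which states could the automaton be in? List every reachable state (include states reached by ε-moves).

{U, V, W, X}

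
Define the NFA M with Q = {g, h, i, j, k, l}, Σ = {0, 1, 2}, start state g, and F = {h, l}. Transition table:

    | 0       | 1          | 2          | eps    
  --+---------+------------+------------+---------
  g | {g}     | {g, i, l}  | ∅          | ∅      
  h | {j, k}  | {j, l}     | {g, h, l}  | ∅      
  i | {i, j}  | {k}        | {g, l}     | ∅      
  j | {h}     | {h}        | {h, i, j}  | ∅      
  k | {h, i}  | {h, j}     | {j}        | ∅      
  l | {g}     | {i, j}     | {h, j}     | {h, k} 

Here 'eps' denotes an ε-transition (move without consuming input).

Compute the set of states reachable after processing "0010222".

{g, h, i, j, k, l}

Start in {g}.
Read '0': {g} → {g}.
Read '0': {g} → {g}.
Read '1': {g} → {g, h, i, k, l}.
Read '0': {g, h, i, k, l} → {g, h, i, j, k}.
Read '2': {g, h, i, j, k} → {g, h, i, j, k, l}.
Read '2': {g, h, i, j, k, l} → {g, h, i, j, k, l}.
Read '2': {g, h, i, j, k, l} → {g, h, i, j, k, l}.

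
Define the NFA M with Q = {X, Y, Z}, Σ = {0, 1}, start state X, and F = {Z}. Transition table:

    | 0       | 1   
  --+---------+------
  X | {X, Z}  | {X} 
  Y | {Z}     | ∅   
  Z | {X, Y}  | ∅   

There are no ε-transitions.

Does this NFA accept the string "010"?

Start in {X}.
Read '0': X→{X, Z}; now {X, Z}.
Read '1': X→{X}, Z→∅; now {X}.
Read '0': X→{X, Z}; now {X, Z}.
The final set {X, Z} contains the accepting state Z.

Yes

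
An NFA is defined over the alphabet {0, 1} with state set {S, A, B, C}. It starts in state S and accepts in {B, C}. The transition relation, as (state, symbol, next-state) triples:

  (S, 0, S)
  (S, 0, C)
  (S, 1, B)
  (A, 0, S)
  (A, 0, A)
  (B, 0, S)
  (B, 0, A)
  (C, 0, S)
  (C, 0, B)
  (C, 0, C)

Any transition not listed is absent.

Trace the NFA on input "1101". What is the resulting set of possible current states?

Start in {S}.
Read '1': S→{B}; now {B}.
Read '1': B→∅; now ∅.
The set is empty and remains empty for the remaining 2 symbols.

∅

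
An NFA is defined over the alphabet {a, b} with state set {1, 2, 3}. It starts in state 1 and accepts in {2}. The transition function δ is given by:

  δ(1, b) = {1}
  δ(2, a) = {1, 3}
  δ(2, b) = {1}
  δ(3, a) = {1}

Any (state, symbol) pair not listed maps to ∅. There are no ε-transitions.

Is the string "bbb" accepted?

Start in {1}.
Read 'b': {1} → {1}.
Read 'b': {1} → {1}.
Read 'b': {1} → {1}.
The final set {1} contains no accepting state.

No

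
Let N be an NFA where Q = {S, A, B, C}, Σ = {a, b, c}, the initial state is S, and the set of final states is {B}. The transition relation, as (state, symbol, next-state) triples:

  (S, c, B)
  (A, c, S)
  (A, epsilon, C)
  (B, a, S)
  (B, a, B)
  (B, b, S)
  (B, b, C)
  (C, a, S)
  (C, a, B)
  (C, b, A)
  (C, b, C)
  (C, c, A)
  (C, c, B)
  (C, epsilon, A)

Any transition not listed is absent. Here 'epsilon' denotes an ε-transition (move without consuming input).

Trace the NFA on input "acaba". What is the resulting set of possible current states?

Start in {S}.
Read 'a': {S} → ∅.
The set is empty and remains empty for the remaining 4 symbols.

∅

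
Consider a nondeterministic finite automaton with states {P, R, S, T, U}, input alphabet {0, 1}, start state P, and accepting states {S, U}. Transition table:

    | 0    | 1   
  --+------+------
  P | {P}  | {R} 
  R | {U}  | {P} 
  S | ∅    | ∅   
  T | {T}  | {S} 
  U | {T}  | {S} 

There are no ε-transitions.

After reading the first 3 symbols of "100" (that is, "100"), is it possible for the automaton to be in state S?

No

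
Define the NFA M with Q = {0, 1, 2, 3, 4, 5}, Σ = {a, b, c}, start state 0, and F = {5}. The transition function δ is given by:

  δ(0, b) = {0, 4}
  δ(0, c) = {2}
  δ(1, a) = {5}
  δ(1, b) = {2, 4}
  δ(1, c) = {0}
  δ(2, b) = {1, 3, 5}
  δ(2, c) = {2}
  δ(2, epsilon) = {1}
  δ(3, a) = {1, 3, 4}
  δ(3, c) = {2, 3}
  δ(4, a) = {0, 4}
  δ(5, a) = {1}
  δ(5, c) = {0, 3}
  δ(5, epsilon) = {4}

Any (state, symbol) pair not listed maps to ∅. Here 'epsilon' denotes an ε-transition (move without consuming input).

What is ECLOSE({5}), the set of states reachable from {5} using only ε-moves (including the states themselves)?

Begin with {5}.
ε-move 5 → 4; add 4.

{4, 5}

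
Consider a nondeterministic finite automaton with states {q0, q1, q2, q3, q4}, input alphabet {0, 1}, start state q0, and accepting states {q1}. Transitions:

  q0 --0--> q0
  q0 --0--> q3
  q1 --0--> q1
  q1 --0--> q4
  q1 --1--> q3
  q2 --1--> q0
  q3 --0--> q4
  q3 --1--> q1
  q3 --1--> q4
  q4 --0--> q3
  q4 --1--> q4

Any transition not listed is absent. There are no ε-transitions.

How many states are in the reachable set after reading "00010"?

Start in {q0}.
Read '0': q0→{q0, q3}; now {q0, q3}.
Read '0': q0→{q0, q3}, q3→{q4}; now {q0, q3, q4}.
Read '0': q0→{q0, q3}, q3→{q4}, q4→{q3}; now {q0, q3, q4}.
Read '1': q0→∅, q3→{q1, q4}, q4→{q4}; now {q1, q4}.
Read '0': q1→{q1, q4}, q4→{q3}; now {q1, q3, q4}.
That set has 3 states.

3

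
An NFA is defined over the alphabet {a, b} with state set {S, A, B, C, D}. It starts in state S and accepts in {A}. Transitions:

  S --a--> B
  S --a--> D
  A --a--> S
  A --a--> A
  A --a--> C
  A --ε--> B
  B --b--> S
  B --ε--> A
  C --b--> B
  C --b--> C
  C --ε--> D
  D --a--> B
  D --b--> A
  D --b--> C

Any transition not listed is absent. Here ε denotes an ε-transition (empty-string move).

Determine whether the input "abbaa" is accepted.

Yes

Start in {S}.
Read 'a': {S} → {A, B, D}.
Read 'b': {A, B, D} → {S, A, B, C, D}.
Read 'b': {S, A, B, C, D} → {S, A, B, C, D}.
Read 'a': {S, A, B, C, D} → {S, A, B, C, D}.
Read 'a': {S, A, B, C, D} → {S, A, B, C, D}.
The final set {S, A, B, C, D} contains the accepting state A.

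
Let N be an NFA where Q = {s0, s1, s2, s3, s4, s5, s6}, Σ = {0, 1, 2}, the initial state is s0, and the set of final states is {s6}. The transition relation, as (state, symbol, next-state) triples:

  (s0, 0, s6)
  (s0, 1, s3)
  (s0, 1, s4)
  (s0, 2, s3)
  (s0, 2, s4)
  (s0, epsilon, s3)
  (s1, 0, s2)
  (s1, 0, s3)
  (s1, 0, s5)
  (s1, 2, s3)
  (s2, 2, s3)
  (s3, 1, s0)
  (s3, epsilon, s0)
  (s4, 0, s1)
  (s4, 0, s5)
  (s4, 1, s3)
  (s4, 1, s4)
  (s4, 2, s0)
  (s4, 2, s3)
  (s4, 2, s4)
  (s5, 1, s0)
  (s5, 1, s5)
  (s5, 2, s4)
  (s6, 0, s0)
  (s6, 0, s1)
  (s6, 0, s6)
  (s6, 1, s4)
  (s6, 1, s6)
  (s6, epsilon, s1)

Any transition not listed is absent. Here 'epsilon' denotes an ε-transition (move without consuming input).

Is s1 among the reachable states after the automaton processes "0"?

Start: ε-closure({s0}) = {s0, s3}.
Read '0': {s0, s3} → {s1, s6}.
State s1 is in {s1, s6}.

Yes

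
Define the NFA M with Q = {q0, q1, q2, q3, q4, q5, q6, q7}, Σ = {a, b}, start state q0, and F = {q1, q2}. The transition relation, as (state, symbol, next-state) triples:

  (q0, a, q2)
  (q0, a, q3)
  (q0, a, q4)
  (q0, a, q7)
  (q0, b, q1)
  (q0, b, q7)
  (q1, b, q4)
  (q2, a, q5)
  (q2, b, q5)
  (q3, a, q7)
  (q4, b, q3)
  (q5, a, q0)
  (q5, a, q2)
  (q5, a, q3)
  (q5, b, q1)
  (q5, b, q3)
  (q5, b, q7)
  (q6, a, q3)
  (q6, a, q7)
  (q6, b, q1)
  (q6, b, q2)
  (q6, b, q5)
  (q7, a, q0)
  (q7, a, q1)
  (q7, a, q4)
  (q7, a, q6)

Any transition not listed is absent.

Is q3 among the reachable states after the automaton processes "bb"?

No

Start in {q0}.
Read 'b': q0→{q1, q7}; now {q1, q7}.
Read 'b': q1→{q4}, q7→∅; now {q4}.
State q3 is not in {q4}.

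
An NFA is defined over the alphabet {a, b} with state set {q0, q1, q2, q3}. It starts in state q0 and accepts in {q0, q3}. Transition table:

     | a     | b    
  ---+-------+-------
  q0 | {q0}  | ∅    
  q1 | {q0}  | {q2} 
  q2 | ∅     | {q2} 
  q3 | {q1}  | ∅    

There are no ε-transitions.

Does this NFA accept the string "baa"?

Start in {q0}.
Read 'b': {q0} → ∅.
The set is empty and remains empty for the remaining 2 symbols.
The final set ∅ contains no accepting state.

No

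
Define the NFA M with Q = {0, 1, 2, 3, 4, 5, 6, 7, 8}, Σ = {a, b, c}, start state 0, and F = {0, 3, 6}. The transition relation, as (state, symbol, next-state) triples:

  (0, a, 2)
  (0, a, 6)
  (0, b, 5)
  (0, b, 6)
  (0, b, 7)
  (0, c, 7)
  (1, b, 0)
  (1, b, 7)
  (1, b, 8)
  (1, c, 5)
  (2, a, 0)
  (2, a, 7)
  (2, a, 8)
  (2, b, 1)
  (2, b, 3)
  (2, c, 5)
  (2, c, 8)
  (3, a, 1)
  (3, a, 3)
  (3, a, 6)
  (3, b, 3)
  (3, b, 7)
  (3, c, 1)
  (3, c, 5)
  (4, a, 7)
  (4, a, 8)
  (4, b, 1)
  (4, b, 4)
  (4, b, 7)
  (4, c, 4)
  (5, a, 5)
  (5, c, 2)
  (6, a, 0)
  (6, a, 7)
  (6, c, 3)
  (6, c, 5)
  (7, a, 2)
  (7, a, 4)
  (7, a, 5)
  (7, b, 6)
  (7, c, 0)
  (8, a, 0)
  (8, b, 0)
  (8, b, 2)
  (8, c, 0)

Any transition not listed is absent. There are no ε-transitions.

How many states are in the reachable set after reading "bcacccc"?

5

Start in {0}.
Read 'b': {0} → {5, 6, 7}.
Read 'c': {5, 6, 7} → {0, 2, 3, 5}.
Read 'a': {0, 2, 3, 5} → {0, 1, 2, 3, 5, 6, 7, 8}.
Read 'c': {0, 1, 2, 3, 5, 6, 7, 8} → {0, 1, 2, 3, 5, 7, 8}.
Read 'c': {0, 1, 2, 3, 5, 7, 8} → {0, 1, 2, 5, 7, 8}.
Read 'c': {0, 1, 2, 5, 7, 8} → {0, 2, 5, 7, 8}.
Read 'c': {0, 2, 5, 7, 8} → {0, 2, 5, 7, 8}.
That set has 5 states.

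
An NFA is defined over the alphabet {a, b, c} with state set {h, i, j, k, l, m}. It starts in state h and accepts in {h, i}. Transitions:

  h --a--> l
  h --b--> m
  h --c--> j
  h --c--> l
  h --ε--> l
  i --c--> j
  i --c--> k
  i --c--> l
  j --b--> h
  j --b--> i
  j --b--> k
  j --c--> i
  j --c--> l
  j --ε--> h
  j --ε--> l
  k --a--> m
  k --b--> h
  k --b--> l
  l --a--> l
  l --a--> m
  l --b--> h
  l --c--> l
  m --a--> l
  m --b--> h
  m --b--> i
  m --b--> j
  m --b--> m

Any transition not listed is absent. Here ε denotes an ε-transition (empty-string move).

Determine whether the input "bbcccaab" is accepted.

Yes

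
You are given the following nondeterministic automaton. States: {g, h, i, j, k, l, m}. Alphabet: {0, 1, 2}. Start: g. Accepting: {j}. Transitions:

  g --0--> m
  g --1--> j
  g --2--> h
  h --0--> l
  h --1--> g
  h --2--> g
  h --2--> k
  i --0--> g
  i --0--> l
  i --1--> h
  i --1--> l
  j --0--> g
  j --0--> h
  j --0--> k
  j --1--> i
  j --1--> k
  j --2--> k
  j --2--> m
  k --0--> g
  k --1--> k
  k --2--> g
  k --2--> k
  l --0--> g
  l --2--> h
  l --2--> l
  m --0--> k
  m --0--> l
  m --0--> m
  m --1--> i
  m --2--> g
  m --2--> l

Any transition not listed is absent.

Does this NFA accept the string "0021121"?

Start in {g}.
Read '0': {g} → {m}.
Read '0': {m} → {k, l, m}.
Read '2': {k, l, m} → {g, h, k, l}.
Read '1': {g, h, k, l} → {g, j, k}.
Read '1': {g, j, k} → {i, j, k}.
Read '2': {i, j, k} → {g, k, m}.
Read '1': {g, k, m} → {i, j, k}.
The final set {i, j, k} contains the accepting state j.

Yes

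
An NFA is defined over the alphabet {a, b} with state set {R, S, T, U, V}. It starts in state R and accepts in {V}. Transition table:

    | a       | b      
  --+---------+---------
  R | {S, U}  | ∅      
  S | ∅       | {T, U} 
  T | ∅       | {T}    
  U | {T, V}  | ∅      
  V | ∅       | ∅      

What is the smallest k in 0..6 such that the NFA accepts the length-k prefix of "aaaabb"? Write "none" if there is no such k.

Start in {R}.
Read 'a': {R} → {S, U}.
Read 'a': {S, U} → {T, V}.
None of the earlier sets intersect F, but {T, V} does.

2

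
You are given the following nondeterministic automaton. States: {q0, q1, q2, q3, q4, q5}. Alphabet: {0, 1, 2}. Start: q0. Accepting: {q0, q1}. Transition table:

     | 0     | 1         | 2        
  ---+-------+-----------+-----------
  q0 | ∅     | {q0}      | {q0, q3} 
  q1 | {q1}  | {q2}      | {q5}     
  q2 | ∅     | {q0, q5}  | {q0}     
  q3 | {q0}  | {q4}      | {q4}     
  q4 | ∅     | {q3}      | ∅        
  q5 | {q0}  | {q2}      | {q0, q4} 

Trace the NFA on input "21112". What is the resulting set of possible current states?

Start in {q0}.
Read '2': q0→{q0, q3}; now {q0, q3}.
Read '1': q0→{q0}, q3→{q4}; now {q0, q4}.
Read '1': q0→{q0}, q4→{q3}; now {q0, q3}.
Read '1': q0→{q0}, q3→{q4}; now {q0, q4}.
Read '2': q0→{q0, q3}, q4→∅; now {q0, q3}.

{q0, q3}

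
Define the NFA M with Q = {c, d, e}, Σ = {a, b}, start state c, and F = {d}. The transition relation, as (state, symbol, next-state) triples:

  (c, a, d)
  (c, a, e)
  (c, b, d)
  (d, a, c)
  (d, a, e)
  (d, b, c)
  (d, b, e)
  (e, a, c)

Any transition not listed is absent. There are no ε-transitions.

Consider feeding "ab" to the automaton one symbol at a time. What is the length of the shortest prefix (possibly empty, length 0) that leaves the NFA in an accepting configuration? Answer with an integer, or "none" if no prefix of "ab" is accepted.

Start in {c}.
Read 'a': c→{d, e}; now {d, e}.
None of the earlier sets intersect F, but {d, e} does.

1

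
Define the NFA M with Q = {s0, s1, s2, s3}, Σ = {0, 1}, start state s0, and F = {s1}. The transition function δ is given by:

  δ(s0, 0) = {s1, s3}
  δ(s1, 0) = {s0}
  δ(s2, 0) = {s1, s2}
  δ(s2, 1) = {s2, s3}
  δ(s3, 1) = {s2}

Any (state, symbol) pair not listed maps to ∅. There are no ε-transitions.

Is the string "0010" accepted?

No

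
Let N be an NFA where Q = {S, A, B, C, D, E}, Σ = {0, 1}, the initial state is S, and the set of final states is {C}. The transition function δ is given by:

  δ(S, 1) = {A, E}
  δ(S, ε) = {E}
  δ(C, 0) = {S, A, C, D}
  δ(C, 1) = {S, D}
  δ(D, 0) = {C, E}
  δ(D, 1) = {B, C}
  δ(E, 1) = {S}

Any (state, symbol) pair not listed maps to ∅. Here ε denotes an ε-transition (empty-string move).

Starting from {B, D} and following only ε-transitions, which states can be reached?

Begin with {B, D}.
No ε-moves leave this set, so the closure equals the set itself.

{B, D}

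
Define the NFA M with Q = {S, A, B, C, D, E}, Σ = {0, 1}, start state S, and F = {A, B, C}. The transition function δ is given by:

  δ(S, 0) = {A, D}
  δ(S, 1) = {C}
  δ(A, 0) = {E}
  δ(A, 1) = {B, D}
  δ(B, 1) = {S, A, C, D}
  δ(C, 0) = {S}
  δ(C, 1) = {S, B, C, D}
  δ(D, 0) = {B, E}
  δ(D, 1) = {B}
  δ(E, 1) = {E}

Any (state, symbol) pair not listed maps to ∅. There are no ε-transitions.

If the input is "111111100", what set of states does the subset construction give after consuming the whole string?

{A, B, D, E}

Start in {S}.
Read '1': S→{C}; now {C}.
Read '1': C→{S, B, C, D}; now {S, B, C, D}.
Read '1': S→{C}, B→{S, A, C, D}, C→{S, B, C, D}, D→{B}; now {S, A, B, C, D}.
Read '1': S→{C}, A→{B, D}, B→{S, A, C, D}, C→{S, B, C, D}, D→{B}; now {S, A, B, C, D}.
Read '1': S→{C}, A→{B, D}, B→{S, A, C, D}, C→{S, B, C, D}, D→{B}; now {S, A, B, C, D}.
Read '1': S→{C}, A→{B, D}, B→{S, A, C, D}, C→{S, B, C, D}, D→{B}; now {S, A, B, C, D}.
Read '1': S→{C}, A→{B, D}, B→{S, A, C, D}, C→{S, B, C, D}, D→{B}; now {S, A, B, C, D}.
Read '0': S→{A, D}, A→{E}, B→∅, C→{S}, D→{B, E}; now {S, A, B, D, E}.
Read '0': S→{A, D}, A→{E}, B→∅, D→{B, E}, E→∅; now {A, B, D, E}.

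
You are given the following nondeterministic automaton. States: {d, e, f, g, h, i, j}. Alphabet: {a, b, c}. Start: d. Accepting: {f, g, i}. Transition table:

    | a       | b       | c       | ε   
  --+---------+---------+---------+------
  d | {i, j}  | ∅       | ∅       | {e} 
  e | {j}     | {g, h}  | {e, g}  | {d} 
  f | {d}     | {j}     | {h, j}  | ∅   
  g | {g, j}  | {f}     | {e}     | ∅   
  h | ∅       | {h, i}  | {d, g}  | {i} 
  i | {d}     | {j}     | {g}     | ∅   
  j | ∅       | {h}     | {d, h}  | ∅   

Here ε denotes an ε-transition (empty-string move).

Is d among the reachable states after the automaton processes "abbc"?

Yes

Start: ε-closure({d}) = {d, e}.
Read 'a': {d, e} → {i, j}.
Read 'b': {i, j} → {h, i, j}.
Read 'b': {h, i, j} → {h, i, j}.
Read 'c': {h, i, j} → {d, e, g, h, i}.
State d is in {d, e, g, h, i}.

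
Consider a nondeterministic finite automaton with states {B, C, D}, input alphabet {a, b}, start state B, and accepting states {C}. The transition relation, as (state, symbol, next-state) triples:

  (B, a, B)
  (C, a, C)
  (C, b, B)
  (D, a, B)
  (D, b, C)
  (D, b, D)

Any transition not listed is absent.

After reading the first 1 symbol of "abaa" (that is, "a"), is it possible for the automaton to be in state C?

No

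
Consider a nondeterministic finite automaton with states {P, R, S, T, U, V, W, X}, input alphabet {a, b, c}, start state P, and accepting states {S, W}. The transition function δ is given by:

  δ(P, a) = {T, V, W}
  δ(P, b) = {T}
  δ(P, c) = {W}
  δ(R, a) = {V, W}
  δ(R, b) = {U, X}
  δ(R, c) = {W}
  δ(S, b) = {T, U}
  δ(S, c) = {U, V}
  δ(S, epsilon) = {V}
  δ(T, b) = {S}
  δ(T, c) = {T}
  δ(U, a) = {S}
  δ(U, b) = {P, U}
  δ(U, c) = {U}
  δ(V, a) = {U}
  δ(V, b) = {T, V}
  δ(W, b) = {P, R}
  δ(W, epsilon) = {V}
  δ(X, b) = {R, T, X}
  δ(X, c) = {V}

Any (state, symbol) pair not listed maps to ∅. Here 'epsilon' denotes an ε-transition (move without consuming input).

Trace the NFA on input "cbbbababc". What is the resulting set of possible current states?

{T, U, V, W}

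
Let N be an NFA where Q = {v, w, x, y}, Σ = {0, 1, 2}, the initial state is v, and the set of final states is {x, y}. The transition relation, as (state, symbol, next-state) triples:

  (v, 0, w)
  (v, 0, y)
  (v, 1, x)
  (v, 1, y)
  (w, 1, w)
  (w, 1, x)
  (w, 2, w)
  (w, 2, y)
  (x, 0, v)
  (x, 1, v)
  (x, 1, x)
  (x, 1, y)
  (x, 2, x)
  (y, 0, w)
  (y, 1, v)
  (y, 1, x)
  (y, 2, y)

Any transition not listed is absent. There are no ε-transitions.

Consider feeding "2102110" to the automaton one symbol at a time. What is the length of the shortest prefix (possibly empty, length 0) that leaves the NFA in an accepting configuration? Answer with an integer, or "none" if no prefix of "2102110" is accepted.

none

Start in {v}.
Read '2': v→∅; now ∅.
The set is empty and remains empty for the remaining 6 symbols.
No reachable set along the way intersects F.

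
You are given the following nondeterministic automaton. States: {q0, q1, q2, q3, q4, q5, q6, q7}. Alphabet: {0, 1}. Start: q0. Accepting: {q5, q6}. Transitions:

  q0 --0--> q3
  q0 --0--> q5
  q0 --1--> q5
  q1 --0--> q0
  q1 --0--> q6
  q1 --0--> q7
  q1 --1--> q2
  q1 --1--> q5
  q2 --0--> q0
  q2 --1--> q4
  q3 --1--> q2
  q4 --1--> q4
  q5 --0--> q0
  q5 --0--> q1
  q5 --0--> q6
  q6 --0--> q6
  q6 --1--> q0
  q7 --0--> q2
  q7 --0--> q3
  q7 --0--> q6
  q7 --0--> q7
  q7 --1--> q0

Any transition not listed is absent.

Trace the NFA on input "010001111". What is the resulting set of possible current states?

{q4}

Start in {q0}.
Read '0': q0→{q3, q5}; now {q3, q5}.
Read '1': q3→{q2}, q5→∅; now {q2}.
Read '0': q2→{q0}; now {q0}.
Read '0': q0→{q3, q5}; now {q3, q5}.
Read '0': q3→∅, q5→{q0, q1, q6}; now {q0, q1, q6}.
Read '1': q0→{q5}, q1→{q2, q5}, q6→{q0}; now {q0, q2, q5}.
Read '1': q0→{q5}, q2→{q4}, q5→∅; now {q4, q5}.
Read '1': q4→{q4}, q5→∅; now {q4}.
Read '1': q4→{q4}; now {q4}.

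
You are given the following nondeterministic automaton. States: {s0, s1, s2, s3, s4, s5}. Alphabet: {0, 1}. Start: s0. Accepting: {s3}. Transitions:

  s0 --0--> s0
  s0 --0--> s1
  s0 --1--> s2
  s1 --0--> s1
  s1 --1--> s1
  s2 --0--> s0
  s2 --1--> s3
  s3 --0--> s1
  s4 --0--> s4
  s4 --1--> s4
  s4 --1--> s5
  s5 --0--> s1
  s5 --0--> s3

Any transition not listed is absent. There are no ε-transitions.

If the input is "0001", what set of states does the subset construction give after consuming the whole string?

Start in {s0}.
Read '0': {s0} → {s0, s1}.
Read '0': {s0, s1} → {s0, s1}.
Read '0': {s0, s1} → {s0, s1}.
Read '1': {s0, s1} → {s1, s2}.

{s1, s2}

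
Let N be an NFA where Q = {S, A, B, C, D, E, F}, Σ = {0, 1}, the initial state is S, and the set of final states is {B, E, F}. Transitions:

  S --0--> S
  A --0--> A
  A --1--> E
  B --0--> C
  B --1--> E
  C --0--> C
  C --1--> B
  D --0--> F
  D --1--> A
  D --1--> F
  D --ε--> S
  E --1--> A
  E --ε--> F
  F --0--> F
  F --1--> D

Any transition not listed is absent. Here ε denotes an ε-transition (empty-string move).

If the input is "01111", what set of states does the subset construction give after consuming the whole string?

∅

Start in {S}.
Read '0': {S} → {S}.
Read '1': {S} → ∅.
The set is empty and remains empty for the remaining 3 symbols.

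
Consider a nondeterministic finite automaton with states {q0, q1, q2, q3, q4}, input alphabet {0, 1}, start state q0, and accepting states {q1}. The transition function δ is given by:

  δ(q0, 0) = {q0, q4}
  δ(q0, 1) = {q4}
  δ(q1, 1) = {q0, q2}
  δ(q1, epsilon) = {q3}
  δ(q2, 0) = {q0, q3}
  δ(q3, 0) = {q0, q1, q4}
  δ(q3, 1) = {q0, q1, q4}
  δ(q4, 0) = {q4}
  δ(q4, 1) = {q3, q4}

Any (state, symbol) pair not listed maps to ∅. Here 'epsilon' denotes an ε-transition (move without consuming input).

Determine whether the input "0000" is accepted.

Start in {q0}.
Read '0': {q0} → {q0, q4}.
Read '0': {q0, q4} → {q0, q4}.
Read '0': {q0, q4} → {q0, q4}.
Read '0': {q0, q4} → {q0, q4}.
The final set {q0, q4} contains no accepting state.

No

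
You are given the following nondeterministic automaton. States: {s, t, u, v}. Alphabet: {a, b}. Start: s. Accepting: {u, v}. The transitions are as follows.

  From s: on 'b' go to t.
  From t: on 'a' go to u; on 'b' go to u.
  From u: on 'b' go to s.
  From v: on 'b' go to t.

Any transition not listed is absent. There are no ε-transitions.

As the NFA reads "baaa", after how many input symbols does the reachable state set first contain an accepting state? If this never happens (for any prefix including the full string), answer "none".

2

Start in {s}.
Read 'b': s→{t}; now {t}.
Read 'a': t→{u}; now {u}.
None of the earlier sets intersect F, but {u} does.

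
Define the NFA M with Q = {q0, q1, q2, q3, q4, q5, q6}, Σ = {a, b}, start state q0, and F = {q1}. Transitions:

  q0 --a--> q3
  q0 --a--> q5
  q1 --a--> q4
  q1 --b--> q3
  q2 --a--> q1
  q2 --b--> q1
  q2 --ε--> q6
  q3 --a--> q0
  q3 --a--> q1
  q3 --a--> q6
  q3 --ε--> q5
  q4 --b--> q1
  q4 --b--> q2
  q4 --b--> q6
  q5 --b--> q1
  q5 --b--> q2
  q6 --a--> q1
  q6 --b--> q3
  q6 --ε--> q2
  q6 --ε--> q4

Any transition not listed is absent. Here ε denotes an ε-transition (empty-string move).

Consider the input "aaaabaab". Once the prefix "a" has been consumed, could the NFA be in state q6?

No

Start in {q0}.
Read 'a': q0→{q3, q5}; now {q3, q5}.
State q6 is not in {q3, q5}.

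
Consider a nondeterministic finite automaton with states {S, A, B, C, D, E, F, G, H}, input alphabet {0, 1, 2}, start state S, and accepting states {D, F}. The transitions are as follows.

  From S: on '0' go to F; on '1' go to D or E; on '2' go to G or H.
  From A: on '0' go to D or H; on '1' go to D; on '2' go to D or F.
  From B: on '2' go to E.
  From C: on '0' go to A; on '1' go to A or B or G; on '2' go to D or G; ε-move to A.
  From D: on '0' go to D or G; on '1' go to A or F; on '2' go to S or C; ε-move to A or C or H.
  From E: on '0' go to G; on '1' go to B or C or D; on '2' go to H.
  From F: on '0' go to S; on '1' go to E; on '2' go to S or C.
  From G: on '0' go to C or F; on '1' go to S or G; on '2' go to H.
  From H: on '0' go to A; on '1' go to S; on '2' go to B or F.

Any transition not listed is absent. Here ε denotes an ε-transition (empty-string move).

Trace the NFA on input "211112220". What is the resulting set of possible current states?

{S, A, C, D, F, G, H}

Start in {S}.
Read '2': S→{G, H}; now {G, H}.
Read '1': G→{S, G}, H→{S}; now {S, G}.
Read '1': S→{D, E}, G→{S, G}; union {S, D, E, G}; ε-closure = {S, A, C, D, E, G, H}.
Read '1': S→{D, E}, A→{D}, C→{A, B, G}, D→{A, F}, E→{B, C, D}, G→{S, G}, H→{S}; union {S, A, B, C, D, E, F, G}; ε-closure = {S, A, B, C, D, E, F, G, H}.
Read '1': S→{D, E}, A→{D}, B→∅, C→{A, B, G}, D→{A, F}, E→{B, C, D}, F→{E}, G→{S, G}, H→{S}; union {S, A, B, C, D, E, F, G}; ε-closure = {S, A, B, C, D, E, F, G, H}.
Read '2': S→{G, H}, A→{D, F}, B→{E}, C→{D, G}, D→{S, C}, E→{H}, F→{S, C}, G→{H}, H→{B, F}; union {S, B, C, D, E, F, G, H}; ε-closure = {S, A, B, C, D, E, F, G, H}.
Read '2': S→{G, H}, A→{D, F}, B→{E}, C→{D, G}, D→{S, C}, E→{H}, F→{S, C}, G→{H}, H→{B, F}; union {S, B, C, D, E, F, G, H}; ε-closure = {S, A, B, C, D, E, F, G, H}.
Read '2': S→{G, H}, A→{D, F}, B→{E}, C→{D, G}, D→{S, C}, E→{H}, F→{S, C}, G→{H}, H→{B, F}; union {S, B, C, D, E, F, G, H}; ε-closure = {S, A, B, C, D, E, F, G, H}.
Read '0': S→{F}, A→{D, H}, B→∅, C→{A}, D→{D, G}, E→{G}, F→{S}, G→{C, F}, H→{A}; now {S, A, C, D, F, G, H}.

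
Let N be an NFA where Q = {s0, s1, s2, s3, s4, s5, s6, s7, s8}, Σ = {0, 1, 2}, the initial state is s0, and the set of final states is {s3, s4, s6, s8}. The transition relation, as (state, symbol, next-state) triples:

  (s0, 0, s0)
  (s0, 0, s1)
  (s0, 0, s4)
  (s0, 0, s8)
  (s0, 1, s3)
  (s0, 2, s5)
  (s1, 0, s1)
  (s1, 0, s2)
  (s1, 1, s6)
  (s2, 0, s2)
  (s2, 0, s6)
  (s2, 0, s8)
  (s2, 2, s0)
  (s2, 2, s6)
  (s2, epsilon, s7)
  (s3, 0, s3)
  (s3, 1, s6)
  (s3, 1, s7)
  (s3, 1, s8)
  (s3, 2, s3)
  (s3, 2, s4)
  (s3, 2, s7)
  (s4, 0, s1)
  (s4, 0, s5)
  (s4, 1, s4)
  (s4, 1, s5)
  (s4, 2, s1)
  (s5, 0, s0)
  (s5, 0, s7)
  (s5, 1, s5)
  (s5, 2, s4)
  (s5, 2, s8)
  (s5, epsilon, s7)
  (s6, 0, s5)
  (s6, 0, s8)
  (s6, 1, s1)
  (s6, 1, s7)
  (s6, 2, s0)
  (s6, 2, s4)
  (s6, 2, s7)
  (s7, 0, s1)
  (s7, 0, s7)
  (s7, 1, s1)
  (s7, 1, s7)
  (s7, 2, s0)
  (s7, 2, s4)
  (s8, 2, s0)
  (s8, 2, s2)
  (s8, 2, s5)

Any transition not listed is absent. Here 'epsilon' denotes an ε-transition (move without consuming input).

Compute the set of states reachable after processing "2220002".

Start in {s0}.
Read '2': s0→{s5}; union {s5}; ε-closure = {s5, s7}.
Read '2': s5→{s4, s8}, s7→{s0, s4}; now {s0, s4, s8}.
Read '2': s0→{s5}, s4→{s1}, s8→{s0, s2, s5}; union {s0, s1, s2, s5}; ε-closure = {s0, s1, s2, s5, s7}.
Read '0': s0→{s0, s1, s4, s8}, s1→{s1, s2}, s2→{s2, s6, s8}, s5→{s0, s7}, s7→{s1, s7}; now {s0, s1, s2, s4, s6, s7, s8}.
Read '0': s0→{s0, s1, s4, s8}, s1→{s1, s2}, s2→{s2, s6, s8}, s4→{s1, s5}, s6→{s5, s8}, s7→{s1, s7}, s8→∅; now {s0, s1, s2, s4, s5, s6, s7, s8}.
Read '0': s0→{s0, s1, s4, s8}, s1→{s1, s2}, s2→{s2, s6, s8}, s4→{s1, s5}, s5→{s0, s7}, s6→{s5, s8}, s7→{s1, s7}, s8→∅; now {s0, s1, s2, s4, s5, s6, s7, s8}.
Read '2': s0→{s5}, s1→∅, s2→{s0, s6}, s4→{s1}, s5→{s4, s8}, s6→{s0, s4, s7}, s7→{s0, s4}, s8→{s0, s2, s5}; now {s0, s1, s2, s4, s5, s6, s7, s8}.

{s0, s1, s2, s4, s5, s6, s7, s8}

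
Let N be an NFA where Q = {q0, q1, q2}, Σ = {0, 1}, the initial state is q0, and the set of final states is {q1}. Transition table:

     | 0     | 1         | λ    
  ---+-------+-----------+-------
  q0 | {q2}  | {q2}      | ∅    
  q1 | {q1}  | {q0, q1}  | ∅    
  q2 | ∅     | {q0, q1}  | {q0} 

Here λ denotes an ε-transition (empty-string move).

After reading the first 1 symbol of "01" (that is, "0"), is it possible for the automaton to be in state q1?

No

Start in {q0}.
Read '0': {q0} → {q0, q2}.
State q1 is not in {q0, q2}.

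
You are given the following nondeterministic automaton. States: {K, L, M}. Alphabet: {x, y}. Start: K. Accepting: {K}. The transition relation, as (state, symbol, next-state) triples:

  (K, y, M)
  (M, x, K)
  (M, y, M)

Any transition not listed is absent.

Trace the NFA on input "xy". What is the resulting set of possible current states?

Start in {K}.
Read 'x': {K} → ∅.
The set is empty and remains empty for the remaining 1 symbol.

∅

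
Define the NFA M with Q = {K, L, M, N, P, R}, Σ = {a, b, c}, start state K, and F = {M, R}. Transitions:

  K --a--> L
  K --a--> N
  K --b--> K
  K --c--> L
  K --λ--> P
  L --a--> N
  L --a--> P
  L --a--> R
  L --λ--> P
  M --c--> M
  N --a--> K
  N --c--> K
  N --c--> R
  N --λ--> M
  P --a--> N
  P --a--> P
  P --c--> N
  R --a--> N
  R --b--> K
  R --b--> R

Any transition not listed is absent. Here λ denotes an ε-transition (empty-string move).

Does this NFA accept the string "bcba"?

No

Start: ε-closure({K}) = {K, P}.
Read 'b': {K, P} → {K, P}.
Read 'c': {K, P} → {L, M, N, P}.
Read 'b': {L, M, N, P} → ∅.
The set is empty and remains empty for the remaining 1 symbol.
The final set ∅ contains no accepting state.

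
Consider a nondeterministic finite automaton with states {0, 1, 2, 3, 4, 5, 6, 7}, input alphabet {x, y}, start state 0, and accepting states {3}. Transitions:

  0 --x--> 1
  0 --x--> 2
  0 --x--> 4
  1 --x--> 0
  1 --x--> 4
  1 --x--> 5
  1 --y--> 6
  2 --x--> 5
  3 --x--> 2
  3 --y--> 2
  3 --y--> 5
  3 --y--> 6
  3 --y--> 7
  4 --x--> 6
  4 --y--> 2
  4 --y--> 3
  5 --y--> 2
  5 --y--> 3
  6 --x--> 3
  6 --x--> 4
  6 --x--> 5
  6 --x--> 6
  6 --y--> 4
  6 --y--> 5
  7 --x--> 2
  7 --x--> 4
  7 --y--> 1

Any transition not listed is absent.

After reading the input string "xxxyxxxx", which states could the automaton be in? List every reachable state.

Start in {0}.
Read 'x': 0→{1, 2, 4}; now {1, 2, 4}.
Read 'x': 1→{0, 4, 5}, 2→{5}, 4→{6}; now {0, 4, 5, 6}.
Read 'x': 0→{1, 2, 4}, 4→{6}, 5→∅, 6→{3, 4, 5, 6}; now {1, 2, 3, 4, 5, 6}.
Read 'y': 1→{6}, 2→∅, 3→{2, 5, 6, 7}, 4→{2, 3}, 5→{2, 3}, 6→{4, 5}; now {2, 3, 4, 5, 6, 7}.
Read 'x': 2→{5}, 3→{2}, 4→{6}, 5→∅, 6→{3, 4, 5, 6}, 7→{2, 4}; now {2, 3, 4, 5, 6}.
Read 'x': 2→{5}, 3→{2}, 4→{6}, 5→∅, 6→{3, 4, 5, 6}; now {2, 3, 4, 5, 6}.
Read 'x': 2→{5}, 3→{2}, 4→{6}, 5→∅, 6→{3, 4, 5, 6}; now {2, 3, 4, 5, 6}.
Read 'x': 2→{5}, 3→{2}, 4→{6}, 5→∅, 6→{3, 4, 5, 6}; now {2, 3, 4, 5, 6}.

{2, 3, 4, 5, 6}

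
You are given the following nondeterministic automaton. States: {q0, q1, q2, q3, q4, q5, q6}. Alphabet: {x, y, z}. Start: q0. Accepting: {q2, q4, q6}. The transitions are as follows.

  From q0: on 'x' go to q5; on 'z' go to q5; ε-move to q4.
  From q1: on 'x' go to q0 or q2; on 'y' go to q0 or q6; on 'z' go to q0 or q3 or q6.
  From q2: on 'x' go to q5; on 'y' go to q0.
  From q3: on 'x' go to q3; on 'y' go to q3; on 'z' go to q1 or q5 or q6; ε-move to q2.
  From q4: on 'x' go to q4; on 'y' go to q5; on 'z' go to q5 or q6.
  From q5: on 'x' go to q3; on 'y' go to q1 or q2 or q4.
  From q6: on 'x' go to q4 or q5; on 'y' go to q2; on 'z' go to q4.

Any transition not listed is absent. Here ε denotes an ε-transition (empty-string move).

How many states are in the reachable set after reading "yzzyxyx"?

0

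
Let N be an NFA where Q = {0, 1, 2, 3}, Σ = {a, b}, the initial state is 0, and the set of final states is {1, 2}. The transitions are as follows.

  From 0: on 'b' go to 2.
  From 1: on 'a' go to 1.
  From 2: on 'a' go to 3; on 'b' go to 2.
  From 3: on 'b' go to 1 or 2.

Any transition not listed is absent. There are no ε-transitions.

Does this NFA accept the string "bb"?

Yes

Start in {0}.
Read 'b': {0} → {2}.
Read 'b': {2} → {2}.
The final set {2} contains the accepting state 2.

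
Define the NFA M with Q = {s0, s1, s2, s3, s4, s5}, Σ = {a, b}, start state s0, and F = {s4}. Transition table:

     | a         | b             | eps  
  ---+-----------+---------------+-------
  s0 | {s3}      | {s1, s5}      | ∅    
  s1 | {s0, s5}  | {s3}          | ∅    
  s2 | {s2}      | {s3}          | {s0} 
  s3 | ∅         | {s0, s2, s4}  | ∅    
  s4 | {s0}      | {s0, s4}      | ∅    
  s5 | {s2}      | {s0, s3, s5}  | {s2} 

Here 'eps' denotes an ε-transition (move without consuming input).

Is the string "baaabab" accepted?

Yes

Start in {s0}.
Read 'b': s0→{s1, s5}; union {s1, s5}; ε-closure = {s0, s1, s2, s5}.
Read 'a': s0→{s3}, s1→{s0, s5}, s2→{s2}, s5→{s2}; now {s0, s2, s3, s5}.
Read 'a': s0→{s3}, s2→{s2}, s3→∅, s5→{s2}; union {s2, s3}; ε-closure = {s0, s2, s3}.
Read 'a': s0→{s3}, s2→{s2}, s3→∅; union {s2, s3}; ε-closure = {s0, s2, s3}.
Read 'b': s0→{s1, s5}, s2→{s3}, s3→{s0, s2, s4}; now {s0, s1, s2, s3, s4, s5}.
Read 'a': s0→{s3}, s1→{s0, s5}, s2→{s2}, s3→∅, s4→{s0}, s5→{s2}; now {s0, s2, s3, s5}.
Read 'b': s0→{s1, s5}, s2→{s3}, s3→{s0, s2, s4}, s5→{s0, s3, s5}; now {s0, s1, s2, s3, s4, s5}.
The final set {s0, s1, s2, s3, s4, s5} contains the accepting state s4.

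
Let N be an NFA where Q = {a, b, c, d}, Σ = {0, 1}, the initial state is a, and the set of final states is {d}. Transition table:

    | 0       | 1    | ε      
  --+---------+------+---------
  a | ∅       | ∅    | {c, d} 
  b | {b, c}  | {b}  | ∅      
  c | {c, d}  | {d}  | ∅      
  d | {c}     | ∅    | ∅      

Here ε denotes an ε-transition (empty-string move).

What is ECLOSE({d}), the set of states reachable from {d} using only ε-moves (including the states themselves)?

{d}

Begin with {d}.
No ε-moves leave this set, so the closure equals the set itself.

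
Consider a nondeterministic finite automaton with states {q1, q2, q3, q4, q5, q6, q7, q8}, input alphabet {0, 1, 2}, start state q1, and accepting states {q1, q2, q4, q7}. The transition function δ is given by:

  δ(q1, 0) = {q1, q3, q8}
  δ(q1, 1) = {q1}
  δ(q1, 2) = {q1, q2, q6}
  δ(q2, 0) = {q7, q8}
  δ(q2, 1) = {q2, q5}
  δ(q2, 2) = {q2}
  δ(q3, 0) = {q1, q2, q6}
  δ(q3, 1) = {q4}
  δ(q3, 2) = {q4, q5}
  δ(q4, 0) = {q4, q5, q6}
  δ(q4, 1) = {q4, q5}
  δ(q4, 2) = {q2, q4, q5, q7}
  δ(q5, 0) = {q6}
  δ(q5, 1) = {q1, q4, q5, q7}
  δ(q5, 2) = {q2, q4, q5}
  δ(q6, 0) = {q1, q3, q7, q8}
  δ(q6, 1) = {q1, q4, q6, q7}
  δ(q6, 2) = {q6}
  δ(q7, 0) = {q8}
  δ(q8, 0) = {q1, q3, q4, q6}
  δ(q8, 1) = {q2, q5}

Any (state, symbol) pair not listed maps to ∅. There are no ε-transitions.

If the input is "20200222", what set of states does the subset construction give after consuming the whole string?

Start in {q1}.
Read '2': q1→{q1, q2, q6}; now {q1, q2, q6}.
Read '0': q1→{q1, q3, q8}, q2→{q7, q8}, q6→{q1, q3, q7, q8}; now {q1, q3, q7, q8}.
Read '2': q1→{q1, q2, q6}, q3→{q4, q5}, q7→∅, q8→∅; now {q1, q2, q4, q5, q6}.
Read '0': q1→{q1, q3, q8}, q2→{q7, q8}, q4→{q4, q5, q6}, q5→{q6}, q6→{q1, q3, q7, q8}; now {q1, q3, q4, q5, q6, q7, q8}.
Read '0': q1→{q1, q3, q8}, q3→{q1, q2, q6}, q4→{q4, q5, q6}, q5→{q6}, q6→{q1, q3, q7, q8}, q7→{q8}, q8→{q1, q3, q4, q6}; now {q1, q2, q3, q4, q5, q6, q7, q8}.
Read '2': q1→{q1, q2, q6}, q2→{q2}, q3→{q4, q5}, q4→{q2, q4, q5, q7}, q5→{q2, q4, q5}, q6→{q6}, q7→∅, q8→∅; now {q1, q2, q4, q5, q6, q7}.
Read '2': q1→{q1, q2, q6}, q2→{q2}, q4→{q2, q4, q5, q7}, q5→{q2, q4, q5}, q6→{q6}, q7→∅; now {q1, q2, q4, q5, q6, q7}.
Read '2': q1→{q1, q2, q6}, q2→{q2}, q4→{q2, q4, q5, q7}, q5→{q2, q4, q5}, q6→{q6}, q7→∅; now {q1, q2, q4, q5, q6, q7}.

{q1, q2, q4, q5, q6, q7}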